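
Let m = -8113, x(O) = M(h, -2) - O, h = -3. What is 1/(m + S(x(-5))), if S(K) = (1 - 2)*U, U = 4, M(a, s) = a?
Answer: -1/8117 ≈ -0.00012320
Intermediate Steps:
x(O) = -3 - O
S(K) = -4 (S(K) = (1 - 2)*4 = -1*4 = -4)
1/(m + S(x(-5))) = 1/(-8113 - 4) = 1/(-8117) = -1/8117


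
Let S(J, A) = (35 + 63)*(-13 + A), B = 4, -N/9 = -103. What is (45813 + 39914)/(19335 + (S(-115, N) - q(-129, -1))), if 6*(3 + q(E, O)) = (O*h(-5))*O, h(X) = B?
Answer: 257181/326728 ≈ 0.78714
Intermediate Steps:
N = 927 (N = -9*(-103) = 927)
h(X) = 4
S(J, A) = -1274 + 98*A (S(J, A) = 98*(-13 + A) = -1274 + 98*A)
q(E, O) = -3 + 2*O**2/3 (q(E, O) = -3 + ((O*4)*O)/6 = -3 + ((4*O)*O)/6 = -3 + (4*O**2)/6 = -3 + 2*O**2/3)
(45813 + 39914)/(19335 + (S(-115, N) - q(-129, -1))) = (45813 + 39914)/(19335 + ((-1274 + 98*927) - (-3 + (2/3)*(-1)**2))) = 85727/(19335 + ((-1274 + 90846) - (-3 + (2/3)*1))) = 85727/(19335 + (89572 - (-3 + 2/3))) = 85727/(19335 + (89572 - 1*(-7/3))) = 85727/(19335 + (89572 + 7/3)) = 85727/(19335 + 268723/3) = 85727/(326728/3) = 85727*(3/326728) = 257181/326728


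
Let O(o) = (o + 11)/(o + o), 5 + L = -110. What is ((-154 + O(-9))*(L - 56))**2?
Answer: 694480609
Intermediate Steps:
L = -115 (L = -5 - 110 = -115)
O(o) = (11 + o)/(2*o) (O(o) = (11 + o)/((2*o)) = (11 + o)*(1/(2*o)) = (11 + o)/(2*o))
((-154 + O(-9))*(L - 56))**2 = ((-154 + (1/2)*(11 - 9)/(-9))*(-115 - 56))**2 = ((-154 + (1/2)*(-1/9)*2)*(-171))**2 = ((-154 - 1/9)*(-171))**2 = (-1387/9*(-171))**2 = 26353**2 = 694480609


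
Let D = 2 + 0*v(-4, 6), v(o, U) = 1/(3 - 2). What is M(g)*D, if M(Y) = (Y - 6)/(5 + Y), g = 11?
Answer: 5/8 ≈ 0.62500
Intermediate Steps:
v(o, U) = 1 (v(o, U) = 1/1 = 1)
D = 2 (D = 2 + 0*1 = 2 + 0 = 2)
M(Y) = (-6 + Y)/(5 + Y)
M(g)*D = ((-6 + 11)/(5 + 11))*2 = (5/16)*2 = 5/8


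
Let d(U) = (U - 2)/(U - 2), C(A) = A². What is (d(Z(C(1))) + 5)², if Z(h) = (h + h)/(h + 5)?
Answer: 36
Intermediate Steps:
Z(h) = 2*h/(5 + h) (Z(h) = (2*h)/(5 + h) = 2*h/(5 + h))
d(U) = 1 (d(U) = (-2 + U)/(-2 + U) = 1)
(d(Z(C(1))) + 5)² = (1 + 5)² = 6² = 36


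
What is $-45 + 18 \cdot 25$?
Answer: $405$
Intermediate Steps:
$-45 + 18 \cdot 25 = -45 + 450 = 405$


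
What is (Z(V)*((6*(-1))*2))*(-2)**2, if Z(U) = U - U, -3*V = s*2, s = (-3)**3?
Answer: 0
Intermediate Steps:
s = -27
V = 18 (V = -(-9)*2 = -1/3*(-54) = 18)
Z(U) = 0
(Z(V)*((6*(-1))*2))*(-2)**2 = (0*((6*(-1))*2))*(-2)**2 = (0*(-6*2))*4 = (0*(-12))*4 = 0*4 = 0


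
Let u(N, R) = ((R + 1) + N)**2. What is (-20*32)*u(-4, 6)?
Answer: -5760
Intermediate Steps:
u(N, R) = (1 + N + R)**2 (u(N, R) = ((1 + R) + N)**2 = (1 + N + R)**2)
(-20*32)*u(-4, 6) = (-20*32)*(1 - 4 + 6)**2 = -640*3**2 = -640*9 = -5760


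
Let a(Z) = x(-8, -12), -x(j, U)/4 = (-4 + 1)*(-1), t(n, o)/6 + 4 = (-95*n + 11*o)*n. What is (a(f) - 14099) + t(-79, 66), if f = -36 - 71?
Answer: -3915629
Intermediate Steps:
f = -107
t(n, o) = -24 + 6*n*(-95*n + 11*o) (t(n, o) = -24 + 6*((-95*n + 11*o)*n) = -24 + 6*(n*(-95*n + 11*o)) = -24 + 6*n*(-95*n + 11*o))
x(j, U) = -12 (x(j, U) = -4*(-4 + 1)*(-1) = -(-12)*(-1) = -4*3 = -12)
a(Z) = -12
(a(f) - 14099) + t(-79, 66) = (-12 - 14099) + (-24 - 570*(-79)**2 + 66*(-79)*66) = -14111 + (-24 - 570*6241 - 344124) = -14111 + (-24 - 3557370 - 344124) = -14111 - 3901518 = -3915629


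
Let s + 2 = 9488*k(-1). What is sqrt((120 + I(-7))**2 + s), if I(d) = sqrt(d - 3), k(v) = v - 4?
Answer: 2*sqrt(-8263 + 60*I*sqrt(10)) ≈ 2.0872 + 181.81*I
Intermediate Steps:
k(v) = -4 + v
I(d) = sqrt(-3 + d)
s = -47442 (s = -2 + 9488*(-4 - 1) = -2 + 9488*(-5) = -2 - 47440 = -47442)
sqrt((120 + I(-7))**2 + s) = sqrt((120 + sqrt(-3 - 7))**2 - 47442) = sqrt((120 + sqrt(-10))**2 - 47442) = sqrt((120 + I*sqrt(10))**2 - 47442) = sqrt(-47442 + (120 + I*sqrt(10))**2)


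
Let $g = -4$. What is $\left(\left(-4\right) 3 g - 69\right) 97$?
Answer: $-2037$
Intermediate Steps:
$\left(\left(-4\right) 3 g - 69\right) 97 = \left(\left(-4\right) 3 \left(-4\right) - 69\right) 97 = \left(\left(-12\right) \left(-4\right) - 69\right) 97 = \left(48 - 69\right) 97 = \left(-21\right) 97 = -2037$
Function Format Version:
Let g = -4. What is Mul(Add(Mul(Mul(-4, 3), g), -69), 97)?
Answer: -2037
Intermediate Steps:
Mul(Add(Mul(Mul(-4, 3), g), -69), 97) = Mul(Add(Mul(Mul(-4, 3), -4), -69), 97) = Mul(Add(Mul(-12, -4), -69), 97) = Mul(Add(48, -69), 97) = Mul(-21, 97) = -2037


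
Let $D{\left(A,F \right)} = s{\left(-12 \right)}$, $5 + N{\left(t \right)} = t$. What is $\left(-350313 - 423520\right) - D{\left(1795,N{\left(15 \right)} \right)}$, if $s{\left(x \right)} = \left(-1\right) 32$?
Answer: $-773801$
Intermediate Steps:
$N{\left(t \right)} = -5 + t$
$s{\left(x \right)} = -32$
$D{\left(A,F \right)} = -32$
$\left(-350313 - 423520\right) - D{\left(1795,N{\left(15 \right)} \right)} = \left(-350313 - 423520\right) - -32 = \left(-350313 - 423520\right) + 32 = -773833 + 32 = -773801$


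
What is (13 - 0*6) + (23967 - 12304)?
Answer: 11676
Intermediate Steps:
(13 - 0*6) + (23967 - 12304) = (13 - 91*0) + 11663 = (13 + 0) + 11663 = 13 + 11663 = 11676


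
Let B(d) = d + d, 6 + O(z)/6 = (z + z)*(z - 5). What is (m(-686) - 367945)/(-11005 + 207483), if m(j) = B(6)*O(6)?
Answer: -367513/196478 ≈ -1.8705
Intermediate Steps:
O(z) = -36 + 12*z*(-5 + z) (O(z) = -36 + 6*((z + z)*(z - 5)) = -36 + 6*((2*z)*(-5 + z)) = -36 + 6*(2*z*(-5 + z)) = -36 + 12*z*(-5 + z))
B(d) = 2*d
m(j) = 432 (m(j) = (2*6)*(-36 - 60*6 + 12*6²) = 12*(-36 - 360 + 12*36) = 12*(-36 - 360 + 432) = 12*36 = 432)
(m(-686) - 367945)/(-11005 + 207483) = (432 - 367945)/(-11005 + 207483) = -367513/196478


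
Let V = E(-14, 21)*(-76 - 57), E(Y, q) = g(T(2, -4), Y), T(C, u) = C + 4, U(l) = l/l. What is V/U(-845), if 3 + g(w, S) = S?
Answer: 2261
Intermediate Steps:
U(l) = 1
T(C, u) = 4 + C
g(w, S) = -3 + S
E(Y, q) = -3 + Y
V = 2261 (V = (-3 - 14)*(-76 - 57) = -17*(-133) = 2261)
V/U(-845) = 2261/1 = 2261*1 = 2261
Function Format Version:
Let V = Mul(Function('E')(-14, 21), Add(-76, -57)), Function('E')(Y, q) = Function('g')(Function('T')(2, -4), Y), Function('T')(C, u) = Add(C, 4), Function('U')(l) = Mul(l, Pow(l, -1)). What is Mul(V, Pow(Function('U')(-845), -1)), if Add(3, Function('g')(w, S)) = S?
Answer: 2261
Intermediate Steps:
Function('U')(l) = 1
Function('T')(C, u) = Add(4, C)
Function('g')(w, S) = Add(-3, S)
Function('E')(Y, q) = Add(-3, Y)
V = 2261 (V = Mul(Add(-3, -14), Add(-76, -57)) = Mul(-17, -133) = 2261)
Mul(V, Pow(Function('U')(-845), -1)) = Mul(2261, Pow(1, -1)) = Mul(2261, 1) = 2261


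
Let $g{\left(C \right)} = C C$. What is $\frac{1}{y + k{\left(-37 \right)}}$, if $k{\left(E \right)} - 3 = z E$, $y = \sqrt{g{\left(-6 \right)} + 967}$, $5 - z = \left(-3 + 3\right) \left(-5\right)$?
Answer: $- \frac{182}{32121} - \frac{\sqrt{1003}}{32121} \approx -0.006652$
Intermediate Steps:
$g{\left(C \right)} = C^{2}$
$z = 5$ ($z = 5 - \left(-3 + 3\right) \left(-5\right) = 5 - 0 \left(-5\right) = 5 - 0 = 5 + 0 = 5$)
$y = \sqrt{1003}$ ($y = \sqrt{\left(-6\right)^{2} + 967} = \sqrt{36 + 967} = \sqrt{1003} \approx 31.67$)
$k{\left(E \right)} = 3 + 5 E$
$\frac{1}{y + k{\left(-37 \right)}} = \frac{1}{\sqrt{1003} + \left(3 + 5 \left(-37\right)\right)} = \frac{1}{\sqrt{1003} + \left(3 - 185\right)} = \frac{1}{\sqrt{1003} - 182} = \frac{1}{-182 + \sqrt{1003}}$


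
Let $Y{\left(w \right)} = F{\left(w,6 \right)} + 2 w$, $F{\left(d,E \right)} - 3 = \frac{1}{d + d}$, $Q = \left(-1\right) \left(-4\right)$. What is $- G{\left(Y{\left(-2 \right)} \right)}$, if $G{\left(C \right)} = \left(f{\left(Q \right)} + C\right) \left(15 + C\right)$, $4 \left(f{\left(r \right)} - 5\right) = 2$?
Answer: $- \frac{935}{16} \approx -58.438$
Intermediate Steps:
$Q = 4$
$F{\left(d,E \right)} = 3 + \frac{1}{2 d}$ ($F{\left(d,E \right)} = 3 + \frac{1}{d + d} = 3 + \frac{1}{2 d}$)
$f{\left(r \right)} = \frac{11}{2}$ ($f{\left(r \right)} = 5 + \frac{1}{4} \cdot 2 = 5 + \frac{1}{2} = \frac{11}{2}$)
$Y{\left(w \right)} = 3 + \frac{1}{2 w} + 2 w$ ($Y{\left(w \right)} = \left(3 + \frac{1}{2 w}\right) + 2 w = 3 + \frac{1}{2 w} + 2 w$)
$G{\left(C \right)} = \left(15 + C\right) \left(\frac{11}{2} + C\right)$ ($G{\left(C \right)} = \left(\frac{11}{2} + C\right) \left(15 + C\right) = \left(15 + C\right) \left(\frac{11}{2} + C\right)$)
$- G{\left(Y{\left(-2 \right)} \right)} = - (\frac{165}{2} + \left(3 + \frac{1}{2 \left(-2\right)} + 2 \left(-2\right)\right)^{2} + \frac{41 \left(3 + \frac{1}{2 \left(-2\right)} + 2 \left(-2\right)\right)}{2}) = - (\frac{165}{2} + \left(3 + \frac{1}{2} \left(- \frac{1}{2}\right) - 4\right)^{2} + \frac{41 \left(3 + \frac{1}{2} \left(- \frac{1}{2}\right) - 4\right)}{2}) = - (\frac{165}{2} + \left(3 - \frac{1}{4} - 4\right)^{2} + \frac{41 \left(3 - \frac{1}{4} - 4\right)}{2}) = - (\frac{165}{2} + \left(- \frac{5}{4}\right)^{2} + \frac{41}{2} \left(- \frac{5}{4}\right)) = - (\frac{165}{2} + \frac{25}{16} - \frac{205}{8}) = \left(-1\right) \frac{935}{16} = - \frac{935}{16}$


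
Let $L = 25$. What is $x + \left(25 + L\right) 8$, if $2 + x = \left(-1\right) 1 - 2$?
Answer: $395$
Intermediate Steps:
$x = -5$ ($x = -2 - 3 = -5$)
$x + \left(25 + L\right) 8 = -5 + \left(25 + 25\right) 8 = -5 + 50 \cdot 8 = -5 + 400 = 395$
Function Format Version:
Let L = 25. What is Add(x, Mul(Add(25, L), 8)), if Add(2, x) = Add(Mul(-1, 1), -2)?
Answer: 395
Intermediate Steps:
x = -5 (x = Add(-2, Add(Mul(-1, 1), -2)) = Add(-2, Add(-1, -2)) = Add(-2, -3) = -5)
Add(x, Mul(Add(25, L), 8)) = Add(-5, Mul(Add(25, 25), 8)) = Add(-5, Mul(50, 8)) = Add(-5, 400) = 395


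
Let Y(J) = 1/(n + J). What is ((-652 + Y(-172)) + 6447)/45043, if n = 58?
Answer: 660629/5134902 ≈ 0.12865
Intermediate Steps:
Y(J) = 1/(58 + J)
((-652 + Y(-172)) + 6447)/45043 = ((-652 + 1/(58 - 172)) + 6447)/45043 = ((-652 + 1/(-114)) + 6447)*(1/45043) = ((-652 - 1/114) + 6447)*(1/45043) = (-74329/114 + 6447)*(1/45043) = (660629/114)*(1/45043) = 660629/5134902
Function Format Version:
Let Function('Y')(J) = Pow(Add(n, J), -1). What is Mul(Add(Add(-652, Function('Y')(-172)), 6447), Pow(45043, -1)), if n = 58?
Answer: Rational(660629, 5134902) ≈ 0.12865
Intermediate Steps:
Function('Y')(J) = Pow(Add(58, J), -1)
Mul(Add(Add(-652, Function('Y')(-172)), 6447), Pow(45043, -1)) = Mul(Add(Add(-652, Pow(Add(58, -172), -1)), 6447), Pow(45043, -1)) = Mul(Add(Add(-652, Pow(-114, -1)), 6447), Rational(1, 45043)) = Mul(Add(Add(-652, Rational(-1, 114)), 6447), Rational(1, 45043)) = Mul(Add(Rational(-74329, 114), 6447), Rational(1, 45043)) = Mul(Rational(660629, 114), Rational(1, 45043)) = Rational(660629, 5134902)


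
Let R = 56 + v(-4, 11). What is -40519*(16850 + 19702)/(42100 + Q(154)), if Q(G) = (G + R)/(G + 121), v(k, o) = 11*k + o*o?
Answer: -407288884200/11577787 ≈ -35179.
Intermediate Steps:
v(k, o) = o² + 11*k (v(k, o) = 11*k + o² = o² + 11*k)
R = 133 (R = 56 + (11² + 11*(-4)) = 56 + (121 - 44) = 56 + 77 = 133)
Q(G) = (133 + G)/(121 + G) (Q(G) = (G + 133)/(G + 121) = (133 + G)/(121 + G))
-40519*(16850 + 19702)/(42100 + Q(154)) = -40519*(16850 + 19702)/(42100 + (133 + 154)/(121 + 154)) = -40519*36552/(42100 + 287/275) = -40519/((11577787/275)*(1/36552)) = -40519/11577787/10051800 = -40519*10051800/11577787 = -407288884200/11577787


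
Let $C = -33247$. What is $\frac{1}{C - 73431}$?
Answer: $- \frac{1}{106678} \approx -9.374 \cdot 10^{-6}$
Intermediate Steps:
$\frac{1}{C - 73431} = \frac{1}{-33247 - 73431} = \frac{1}{-106678} = - \frac{1}{106678}$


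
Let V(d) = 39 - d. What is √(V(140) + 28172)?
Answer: 3*√3119 ≈ 167.54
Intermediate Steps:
√(V(140) + 28172) = √((39 - 1*140) + 28172) = √((39 - 140) + 28172) = √(-101 + 28172) = √28071 = 3*√3119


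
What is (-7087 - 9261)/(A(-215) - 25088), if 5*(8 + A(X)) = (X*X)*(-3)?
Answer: 16348/52831 ≈ 0.30944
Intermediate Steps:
A(X) = -8 - 3*X²/5 (A(X) = -8 + ((X*X)*(-3))/5 = -8 + (X²*(-3))/5 = -8 + (-3*X²)/5 = -8 - 3*X²/5)
(-7087 - 9261)/(A(-215) - 25088) = (-7087 - 9261)/((-8 - ⅗*(-215)²) - 25088) = -16348/((-8 - ⅗*46225) - 25088) = -16348/((-8 - 27735) - 25088) = -16348/(-27743 - 25088) = -16348/(-52831) = -16348*(-1/52831) = 16348/52831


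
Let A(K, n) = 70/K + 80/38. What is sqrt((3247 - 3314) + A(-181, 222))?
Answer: I*sqrt(772065817)/3439 ≈ 8.0797*I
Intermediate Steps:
A(K, n) = 40/19 + 70/K (A(K, n) = 70/K + 80*(1/38) = 70/K + 40/19 = 40/19 + 70/K)
sqrt((3247 - 3314) + A(-181, 222)) = sqrt((3247 - 3314) + (40/19 + 70/(-181))) = sqrt(-67 + (40/19 + 70*(-1/181))) = sqrt(-67 + (40/19 - 70/181)) = sqrt(-67 + 5910/3439) = sqrt(-224503/3439) = I*sqrt(772065817)/3439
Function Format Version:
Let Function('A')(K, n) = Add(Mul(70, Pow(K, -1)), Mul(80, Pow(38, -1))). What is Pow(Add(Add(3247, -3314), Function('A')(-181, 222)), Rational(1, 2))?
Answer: Mul(Rational(1, 3439), I, Pow(772065817, Rational(1, 2))) ≈ Mul(8.0797, I)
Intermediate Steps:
Function('A')(K, n) = Add(Rational(40, 19), Mul(70, Pow(K, -1))) (Function('A')(K, n) = Add(Mul(70, Pow(K, -1)), Mul(80, Rational(1, 38))) = Add(Mul(70, Pow(K, -1)), Rational(40, 19)) = Add(Rational(40, 19), Mul(70, Pow(K, -1))))
Pow(Add(Add(3247, -3314), Function('A')(-181, 222)), Rational(1, 2)) = Pow(Add(Add(3247, -3314), Add(Rational(40, 19), Mul(70, Pow(-181, -1)))), Rational(1, 2)) = Pow(Add(-67, Add(Rational(40, 19), Mul(70, Rational(-1, 181)))), Rational(1, 2)) = Pow(Add(-67, Add(Rational(40, 19), Rational(-70, 181))), Rational(1, 2)) = Pow(Add(-67, Rational(5910, 3439)), Rational(1, 2)) = Pow(Rational(-224503, 3439), Rational(1, 2)) = Mul(Rational(1, 3439), I, Pow(772065817, Rational(1, 2)))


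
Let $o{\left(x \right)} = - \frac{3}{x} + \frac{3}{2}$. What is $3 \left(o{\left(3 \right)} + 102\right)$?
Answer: $\frac{615}{2} \approx 307.5$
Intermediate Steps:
$o{\left(x \right)} = \frac{3}{2} - \frac{3}{x}$ ($o{\left(x \right)} = - \frac{3}{x} + 3 \cdot \frac{1}{2} = - \frac{3}{x} + \frac{3}{2} = \frac{3}{2} - \frac{3}{x}$)
$3 \left(o{\left(3 \right)} + 102\right) = 3 \left(\left(\frac{3}{2} - \frac{3}{3}\right) + 102\right) = 3 \left(\left(\frac{3}{2} - 1\right) + 102\right) = 3 \left(\frac{1}{2} + 102\right) = 3 \cdot \frac{205}{2} = \frac{615}{2}$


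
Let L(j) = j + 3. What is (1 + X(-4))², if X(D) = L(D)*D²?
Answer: 225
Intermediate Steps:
L(j) = 3 + j
X(D) = D²*(3 + D) (X(D) = (3 + D)*D² = D²*(3 + D))
(1 + X(-4))² = (1 + (-4)²*(3 - 4))² = (1 + 16*(-1))² = (1 - 16)² = (-15)² = 225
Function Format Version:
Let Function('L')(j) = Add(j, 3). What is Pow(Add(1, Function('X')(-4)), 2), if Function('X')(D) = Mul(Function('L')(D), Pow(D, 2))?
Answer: 225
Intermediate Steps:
Function('L')(j) = Add(3, j)
Function('X')(D) = Mul(Pow(D, 2), Add(3, D)) (Function('X')(D) = Mul(Add(3, D), Pow(D, 2)) = Mul(Pow(D, 2), Add(3, D)))
Pow(Add(1, Function('X')(-4)), 2) = Pow(Add(1, Mul(Pow(-4, 2), Add(3, -4))), 2) = Pow(Add(1, Mul(16, -1)), 2) = Pow(Add(1, -16), 2) = Pow(-15, 2) = 225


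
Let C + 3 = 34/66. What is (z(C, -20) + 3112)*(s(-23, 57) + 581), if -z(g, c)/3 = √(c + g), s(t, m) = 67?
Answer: 2016576 - 648*I*√24486/11 ≈ 2.0166e+6 - 9218.1*I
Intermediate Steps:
C = -82/33 (C = -3 + 34/66 = -3 + 34*(1/66) = -3 + 17/33 = -82/33 ≈ -2.4848)
z(g, c) = -3*√(c + g)
(z(C, -20) + 3112)*(s(-23, 57) + 581) = (-3*√(-20 - 82/33) + 3112)*(67 + 581) = (-I*√24486/11 + 3112)*648 = (3112 - I*√24486/11)*648 = 2016576 - 648*I*√24486/11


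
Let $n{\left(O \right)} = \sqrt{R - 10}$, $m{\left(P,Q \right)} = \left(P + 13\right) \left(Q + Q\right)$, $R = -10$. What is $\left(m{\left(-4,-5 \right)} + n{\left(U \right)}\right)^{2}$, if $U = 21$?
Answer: $8080 - 360 i \sqrt{5} \approx 8080.0 - 804.98 i$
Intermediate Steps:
$m{\left(P,Q \right)} = 2 Q \left(13 + P\right)$ ($m{\left(P,Q \right)} = \left(13 + P\right) 2 Q = 2 Q \left(13 + P\right)$)
$n{\left(O \right)} = 2 i \sqrt{5}$ ($n{\left(O \right)} = \sqrt{-10 - 10} = \sqrt{-20} = 2 i \sqrt{5}$)
$\left(m{\left(-4,-5 \right)} + n{\left(U \right)}\right)^{2} = \left(2 \left(-5\right) \left(13 - 4\right) + 2 i \sqrt{5}\right)^{2} = \left(2 \left(-5\right) 9 + 2 i \sqrt{5}\right)^{2} = \left(-90 + 2 i \sqrt{5}\right)^{2}$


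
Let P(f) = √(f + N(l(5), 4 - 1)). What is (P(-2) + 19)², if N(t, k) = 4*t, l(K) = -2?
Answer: (19 + I*√10)² ≈ 351.0 + 120.17*I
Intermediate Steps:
P(f) = √(-8 + f) (P(f) = √(f + 4*(-2)) = √(f - 8) = √(-8 + f))
(P(-2) + 19)² = (√(-8 - 2) + 19)² = (√(-10) + 19)² = (I*√10 + 19)² = (19 + I*√10)²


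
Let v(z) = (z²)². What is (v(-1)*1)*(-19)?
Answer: -19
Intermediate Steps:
v(z) = z⁴
(v(-1)*1)*(-19) = ((-1)⁴*1)*(-19) = (1*1)*(-19) = 1*(-19) = -19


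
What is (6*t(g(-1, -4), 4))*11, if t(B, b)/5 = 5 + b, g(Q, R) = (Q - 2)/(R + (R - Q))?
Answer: 2970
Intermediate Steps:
g(Q, R) = (-2 + Q)/(-Q + 2*R)
t(B, b) = 25 + 5*b (t(B, b) = 5*(5 + b) = 25 + 5*b)
(6*t(g(-1, -4), 4))*11 = (6*(25 + 5*4))*11 = (6*(25 + 20))*11 = (6*45)*11 = 270*11 = 2970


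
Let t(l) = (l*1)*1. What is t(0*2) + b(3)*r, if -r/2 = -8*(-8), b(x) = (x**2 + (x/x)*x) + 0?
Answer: -1536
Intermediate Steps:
b(x) = x + x**2 (b(x) = (x**2 + 1*x) + 0 = (x**2 + x) + 0 = (x + x**2) + 0 = x + x**2)
r = -128 (r = -(-16)*(-8) = -2*64 = -128)
t(l) = l (t(l) = l*1 = l)
t(0*2) + b(3)*r = 0*2 + (3*(1 + 3))*(-128) = 0 + (3*4)*(-128) = 0 + 12*(-128) = 0 - 1536 = -1536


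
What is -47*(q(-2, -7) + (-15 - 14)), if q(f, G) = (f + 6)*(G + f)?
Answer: 3055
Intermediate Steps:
q(f, G) = (6 + f)*(G + f)
-47*(q(-2, -7) + (-15 - 14)) = -47*(((-2)² + 6*(-7) + 6*(-2) - 7*(-2)) + (-15 - 14)) = -47*((4 - 42 - 12 + 14) - 29) = -47*(-36 - 29) = -47*(-65) = 3055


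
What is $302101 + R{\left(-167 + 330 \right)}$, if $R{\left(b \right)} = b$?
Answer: $302264$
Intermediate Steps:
$302101 + R{\left(-167 + 330 \right)} = 302101 + \left(-167 + 330\right) = 302101 + 163 = 302264$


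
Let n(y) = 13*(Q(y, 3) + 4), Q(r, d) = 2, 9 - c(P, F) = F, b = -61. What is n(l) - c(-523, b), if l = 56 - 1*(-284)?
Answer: 8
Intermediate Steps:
c(P, F) = 9 - F
l = 340 (l = 56 + 284 = 340)
n(y) = 78 (n(y) = 13*(2 + 4) = 13*6 = 78)
n(l) - c(-523, b) = 78 - (9 - 1*(-61)) = 78 - (9 + 61) = 78 - 1*70 = 78 - 70 = 8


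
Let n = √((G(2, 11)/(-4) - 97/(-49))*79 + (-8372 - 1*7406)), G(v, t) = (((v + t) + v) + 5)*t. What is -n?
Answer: -2*I*√244591/7 ≈ -141.3*I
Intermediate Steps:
G(v, t) = t*(5 + t + 2*v) (G(v, t) = (((t + v) + v) + 5)*t = ((t + 2*v) + 5)*t = (5 + t + 2*v)*t = t*(5 + t + 2*v))
n = 2*I*√244591/7 (n = √(((11*(5 + 11 + 2*2))/(-4) - 97/(-49))*79 + (-8372 - 1*7406)) = √(((11*(5 + 11 + 4))*(-¼) - 97*(-1/49))*79 + (-8372 - 7406)) = √(((11*20)*(-¼) + 97/49)*79 - 15778) = √((220*(-¼) + 97/49)*79 - 15778) = √((-55 + 97/49)*79 - 15778) = √(-2598/49*79 - 15778) = √(-205242/49 - 15778) = √(-978364/49) = 2*I*√244591/7 ≈ 141.3*I)
-n = -2*I*√244591/7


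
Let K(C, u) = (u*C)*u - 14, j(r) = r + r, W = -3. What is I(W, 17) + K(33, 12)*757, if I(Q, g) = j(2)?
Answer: 3586670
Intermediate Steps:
j(r) = 2*r
K(C, u) = -14 + C*u**2 (K(C, u) = (C*u)*u - 14 = C*u**2 - 14 = -14 + C*u**2)
I(Q, g) = 4 (I(Q, g) = 2*2 = 4)
I(W, 17) + K(33, 12)*757 = 4 + (-14 + 33*12**2)*757 = 4 + (-14 + 33*144)*757 = 4 + (-14 + 4752)*757 = 4 + 4738*757 = 4 + 3586666 = 3586670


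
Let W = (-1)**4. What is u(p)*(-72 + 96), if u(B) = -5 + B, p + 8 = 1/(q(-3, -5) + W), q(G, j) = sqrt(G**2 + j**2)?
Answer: -3440/11 + 8*sqrt(34)/11 ≈ -308.49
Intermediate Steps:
W = 1
p = -8 + 1/(1 + sqrt(34)) (p = -8 + 1/(sqrt((-3)**2 + (-5)**2) + 1) = -8 + 1/(sqrt(9 + 25) + 1) = -8 + 1/(sqrt(34) + 1) = -8 + 1/(1 + sqrt(34)) ≈ -7.8536)
u(p)*(-72 + 96) = (-5 + (-265/33 + sqrt(34)/33))*(-72 + 96) = (-430/33 + sqrt(34)/33)*24 = -3440/11 + 8*sqrt(34)/11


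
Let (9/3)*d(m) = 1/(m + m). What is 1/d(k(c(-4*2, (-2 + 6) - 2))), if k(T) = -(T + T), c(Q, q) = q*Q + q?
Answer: 168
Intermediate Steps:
c(Q, q) = q + Q*q (c(Q, q) = Q*q + q = q + Q*q)
k(T) = -2*T
d(m) = 1/(6*m) (d(m) = 1/(3*(m + m)) = 1/(3*((2*m))) = (1/(2*m))/3 = 1/(6*m))
1/d(k(c(-4*2, (-2 + 6) - 2))) = 1/(1/(6*((-2*((-2 + 6) - 2)*(1 - 4*2))))) = 1/(1/(6*((-2*(4 - 2)*(1 - 8))))) = 1/(1/(6*((-4*(-7))))) = 1/(1/(6*((-2*(-14))))) = 1/((⅙)/28) = 1/((⅙)*(1/28)) = 1/(1/168) = 168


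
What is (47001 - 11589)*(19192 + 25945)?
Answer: 1598391444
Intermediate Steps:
(47001 - 11589)*(19192 + 25945) = 35412*45137 = 1598391444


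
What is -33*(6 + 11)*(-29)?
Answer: 16269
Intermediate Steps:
-33*(6 + 11)*(-29) = -33*17*(-29) = -561*(-29) = 16269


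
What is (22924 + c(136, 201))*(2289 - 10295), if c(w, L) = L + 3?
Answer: -185162768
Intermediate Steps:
c(w, L) = 3 + L
(22924 + c(136, 201))*(2289 - 10295) = (22924 + (3 + 201))*(2289 - 10295) = (22924 + 204)*(-8006) = 23128*(-8006) = -185162768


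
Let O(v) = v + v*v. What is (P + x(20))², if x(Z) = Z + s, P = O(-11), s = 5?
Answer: 18225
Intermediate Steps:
O(v) = v + v²
P = 110 (P = -11*(1 - 11) = -11*(-10) = 110)
x(Z) = 5 + Z (x(Z) = Z + 5 = 5 + Z)
(P + x(20))² = (110 + (5 + 20))² = (110 + 25)² = 135² = 18225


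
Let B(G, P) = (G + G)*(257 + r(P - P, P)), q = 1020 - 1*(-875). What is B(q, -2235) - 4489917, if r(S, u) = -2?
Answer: -3523467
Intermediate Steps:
q = 1895 (q = 1020 + 875 = 1895)
B(G, P) = 510*G (B(G, P) = (G + G)*(257 - 2) = (2*G)*255 = 510*G)
B(q, -2235) - 4489917 = 510*1895 - 4489917 = 966450 - 4489917 = -3523467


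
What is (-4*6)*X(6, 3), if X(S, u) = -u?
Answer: 72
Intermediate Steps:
(-4*6)*X(6, 3) = (-4*6)*(-1*3) = -24*(-3) = 72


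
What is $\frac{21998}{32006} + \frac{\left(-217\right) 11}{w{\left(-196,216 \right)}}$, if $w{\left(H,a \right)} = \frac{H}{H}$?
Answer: $- \frac{38188162}{16003} \approx -2386.3$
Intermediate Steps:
$w{\left(H,a \right)} = 1$
$\frac{21998}{32006} + \frac{\left(-217\right) 11}{w{\left(-196,216 \right)}} = \frac{21998}{32006} + \frac{\left(-217\right) 11}{1} = 21998 \cdot \frac{1}{32006} - 2387 = \frac{10999}{16003} - 2387 = - \frac{38188162}{16003}$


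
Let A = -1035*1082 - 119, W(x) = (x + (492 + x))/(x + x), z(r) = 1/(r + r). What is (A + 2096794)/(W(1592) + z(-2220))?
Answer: 863065825800/1019891 ≈ 8.4623e+5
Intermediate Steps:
z(r) = 1/(2*r)
W(x) = (492 + 2*x)/(2*x) (W(x) = (492 + 2*x)/((2*x)) = (492 + 2*x)*(1/(2*x)) = (492 + 2*x)/(2*x))
A = -1119989 (A = -1119870 - 119 = -1119989)
(A + 2096794)/(W(1592) + z(-2220)) = (-1119989 + 2096794)/((246 + 1592)/1592 + (1/2)/(-2220)) = 976805/((1/1592)*1838 + (1/2)*(-1/2220)) = 976805/(919/796 - 1/4440) = 976805/(1019891/883560) = 976805*(883560/1019891) = 863065825800/1019891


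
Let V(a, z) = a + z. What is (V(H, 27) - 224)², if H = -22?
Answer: 47961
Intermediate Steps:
(V(H, 27) - 224)² = ((-22 + 27) - 224)² = (5 - 224)² = (-219)² = 47961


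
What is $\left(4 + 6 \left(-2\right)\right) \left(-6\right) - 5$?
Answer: $43$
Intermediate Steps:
$\left(4 + 6 \left(-2\right)\right) \left(-6\right) - 5 = \left(4 - 12\right) \left(-6\right) - 5 = \left(-8\right) \left(-6\right) - 5 = 48 - 5 = 43$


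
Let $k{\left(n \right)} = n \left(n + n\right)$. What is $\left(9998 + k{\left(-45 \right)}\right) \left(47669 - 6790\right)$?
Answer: $574268192$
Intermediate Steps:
$k{\left(n \right)} = 2 n^{2}$ ($k{\left(n \right)} = n 2 n = 2 n^{2}$)
$\left(9998 + k{\left(-45 \right)}\right) \left(47669 - 6790\right) = \left(9998 + 2 \left(-45\right)^{2}\right) \left(47669 - 6790\right) = \left(9998 + 2 \cdot 2025\right) \left(47669 + \left(-16877 + 10087\right)\right) = \left(9998 + 4050\right) \left(47669 - 6790\right) = 14048 \cdot 40879 = 574268192$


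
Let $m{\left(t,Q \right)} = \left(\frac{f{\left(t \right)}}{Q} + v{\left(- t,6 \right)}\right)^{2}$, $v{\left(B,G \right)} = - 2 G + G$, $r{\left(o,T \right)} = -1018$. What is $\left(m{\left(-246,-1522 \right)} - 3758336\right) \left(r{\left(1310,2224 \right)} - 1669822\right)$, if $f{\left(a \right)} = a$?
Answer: $\frac{3636602578932111880}{579121} \approx 6.2795 \cdot 10^{12}$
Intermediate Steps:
$v{\left(B,G \right)} = - G$
$m{\left(t,Q \right)} = \left(-6 + \frac{t}{Q}\right)^{2}$ ($m{\left(t,Q \right)} = \left(\frac{t}{Q} - 6\right)^{2} = \left(-6 + \frac{t}{Q}\right)^{2}$)
$\left(m{\left(-246,-1522 \right)} - 3758336\right) \left(r{\left(1310,2224 \right)} - 1669822\right) = \left(\frac{\left(\left(-1\right) \left(-246\right) + 6 \left(-1522\right)\right)^{2}}{2316484} - 3758336\right) \left(-1018 - 1669822\right) = \left(\frac{\left(246 - 9132\right)^{2}}{2316484} - 3758336\right) \left(-1670840\right) = \left(\frac{\left(-8886\right)^{2}}{2316484} - 3758336\right) \left(-1670840\right) = \left(\frac{1}{2316484} \cdot 78960996 - 3758336\right) \left(-1670840\right) = \left(\frac{19740249}{579121} - 3758336\right) \left(-1670840\right) = \left(- \frac{2176511562407}{579121}\right) \left(-1670840\right) = \frac{3636602578932111880}{579121}$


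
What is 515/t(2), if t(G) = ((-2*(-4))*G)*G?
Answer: 515/32 ≈ 16.094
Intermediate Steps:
t(G) = 8*G² (t(G) = (8*G)*G = 8*G²)
515/t(2) = 515/((8*2²)) = 515/((8*4)) = 515/32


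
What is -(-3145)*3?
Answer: 9435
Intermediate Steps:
-(-3145)*3 = -17*(-555) = 9435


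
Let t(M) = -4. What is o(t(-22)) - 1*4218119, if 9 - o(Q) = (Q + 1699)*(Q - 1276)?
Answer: -2048510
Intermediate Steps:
o(Q) = 9 - (-1276 + Q)*(1699 + Q) (o(Q) = 9 - (Q + 1699)*(Q - 1276) = 9 - (1699 + Q)*(-1276 + Q) = 9 - (-1276 + Q)*(1699 + Q))
o(t(-22)) - 1*4218119 = (2167933 - 1*(-4)² - 423*(-4)) - 1*4218119 = (2167933 - 1*16 + 1692) - 4218119 = (2167933 - 16 + 1692) - 4218119 = 2169609 - 4218119 = -2048510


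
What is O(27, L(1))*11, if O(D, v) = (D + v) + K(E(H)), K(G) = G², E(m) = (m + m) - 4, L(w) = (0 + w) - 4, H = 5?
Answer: 660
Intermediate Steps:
L(w) = -4 + w (L(w) = w - 4 = -4 + w)
E(m) = -4 + 2*m (E(m) = 2*m - 4 = -4 + 2*m)
O(D, v) = 36 + D + v (O(D, v) = (D + v) + (-4 + 2*5)² = (D + v) + (-4 + 10)² = (D + v) + 6² = (D + v) + 36 = 36 + D + v)
O(27, L(1))*11 = (36 + 27 + (-4 + 1))*11 = (36 + 27 - 3)*11 = 60*11 = 660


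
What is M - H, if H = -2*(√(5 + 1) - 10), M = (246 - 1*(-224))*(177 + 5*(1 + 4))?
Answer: 94920 + 2*√6 ≈ 94925.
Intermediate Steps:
M = 94940 (M = (246 + 224)*(177 + 5*5) = 470*(177 + 25) = 470*202 = 94940)
H = 20 - 2*√6 (H = -2*(√6 - 10) = -2*(-10 + √6) = 20 - 2*√6 ≈ 15.101)
M - H = 94940 - (20 - 2*√6) = 94940 + (-20 + 2*√6) = 94920 + 2*√6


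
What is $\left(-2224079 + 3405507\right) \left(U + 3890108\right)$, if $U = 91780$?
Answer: $4704313976064$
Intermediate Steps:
$\left(-2224079 + 3405507\right) \left(U + 3890108\right) = \left(-2224079 + 3405507\right) \left(91780 + 3890108\right) = 1181428 \cdot 3981888 = 4704313976064$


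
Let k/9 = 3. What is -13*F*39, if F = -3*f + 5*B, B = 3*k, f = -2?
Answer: -208377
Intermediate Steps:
k = 27 (k = 9*3 = 27)
B = 81 (B = 3*27 = 81)
F = 411 (F = -3*(-2) + 5*81 = 6 + 405 = 411)
-13*F*39 = -13*411*39 = -5343*39 = -208377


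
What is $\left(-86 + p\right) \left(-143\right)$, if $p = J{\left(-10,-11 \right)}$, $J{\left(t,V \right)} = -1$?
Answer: $12441$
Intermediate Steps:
$p = -1$
$\left(-86 + p\right) \left(-143\right) = \left(-86 - 1\right) \left(-143\right) = \left(-87\right) \left(-143\right) = 12441$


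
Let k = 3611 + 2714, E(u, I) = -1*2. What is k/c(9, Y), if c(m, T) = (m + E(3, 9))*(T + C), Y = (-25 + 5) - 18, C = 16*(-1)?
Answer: -6325/378 ≈ -16.733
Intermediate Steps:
E(u, I) = -2
C = -16
Y = -38 (Y = -20 - 18 = -38)
c(m, T) = (-16 + T)*(-2 + m) (c(m, T) = (m - 2)*(T - 16) = (-2 + m)*(-16 + T) = (-16 + T)*(-2 + m))
k = 6325
k/c(9, Y) = 6325/(32 - 16*9 - 2*(-38) - 38*9) = 6325/(32 - 144 + 76 - 342) = 6325/(-378) = 6325*(-1/378) = -6325/378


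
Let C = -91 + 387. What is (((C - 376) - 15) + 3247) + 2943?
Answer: 6095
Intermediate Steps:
C = 296
(((C - 376) - 15) + 3247) + 2943 = (((296 - 376) - 15) + 3247) + 2943 = ((-80 - 15) + 3247) + 2943 = (-95 + 3247) + 2943 = 3152 + 2943 = 6095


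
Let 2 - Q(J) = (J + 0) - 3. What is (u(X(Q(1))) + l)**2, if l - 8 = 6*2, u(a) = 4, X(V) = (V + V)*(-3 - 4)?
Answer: 576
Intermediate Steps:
Q(J) = 5 - J (Q(J) = 2 - ((J + 0) - 3) = 2 - (J - 3) = 2 - (-3 + J) = 2 + (3 - J) = 5 - J)
X(V) = -14*V (X(V) = (2*V)*(-7) = -14*V)
l = 20 (l = 8 + 6*2 = 8 + 12 = 20)
(u(X(Q(1))) + l)**2 = (4 + 20)**2 = 24**2 = 576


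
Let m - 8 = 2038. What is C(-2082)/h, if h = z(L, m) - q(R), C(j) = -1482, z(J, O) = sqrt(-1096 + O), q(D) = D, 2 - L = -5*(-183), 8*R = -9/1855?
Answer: 197935920/209214319919 - 1631871696000*sqrt(38)/209214319919 ≈ -48.081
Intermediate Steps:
m = 2046 (m = 8 + 2038 = 2046)
R = -9/14840 (R = (-9/1855)/8 = (-9*1/1855)/8 = (1/8)*(-9/1855) = -9/14840 ≈ -0.00060647)
L = -913 (L = 2 - (-5)*(-183) = 2 - 1*915 = 2 - 915 = -913)
h = 9/14840 + 5*sqrt(38) (h = sqrt(-1096 + 2046) - 1*(-9/14840) = sqrt(950) + 9/14840 = 5*sqrt(38) + 9/14840 = 9/14840 + 5*sqrt(38) ≈ 30.823)
C(-2082)/h = -1482/(9/14840 + 5*sqrt(38))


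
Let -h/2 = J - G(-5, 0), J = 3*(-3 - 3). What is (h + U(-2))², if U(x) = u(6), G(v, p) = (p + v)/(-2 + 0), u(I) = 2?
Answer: 1849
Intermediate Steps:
J = -18 (J = 3*(-6) = -18)
G(v, p) = -p/2 - v/2 (G(v, p) = (p + v)/(-2) = (p + v)*(-½) = -p/2 - v/2)
U(x) = 2
h = 41 (h = -2*(-18 - (-½*0 - ½*(-5))) = -2*(-18 - (0 + 5/2)) = -2*(-18 - 1*5/2) = -2*(-18 - 5/2) = -2*(-41/2) = 41)
(h + U(-2))² = (41 + 2)² = 43² = 1849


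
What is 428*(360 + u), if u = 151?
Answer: 218708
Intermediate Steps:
428*(360 + u) = 428*(360 + 151) = 428*511 = 218708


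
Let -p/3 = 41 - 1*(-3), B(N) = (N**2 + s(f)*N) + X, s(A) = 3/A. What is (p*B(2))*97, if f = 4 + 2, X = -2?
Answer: -38412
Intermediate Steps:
f = 6
B(N) = -2 + N**2 + N/2 (B(N) = (N**2 + (3/6)*N) - 2 = (N**2 + (3*(1/6))*N) - 2 = (N**2 + N/2) - 2 = -2 + N**2 + N/2)
p = -132 (p = -3*(41 - 1*(-3)) = -3*(41 + 3) = -3*44 = -132)
(p*B(2))*97 = -132*(-2 + 2**2 + (1/2)*2)*97 = -132*(-2 + 4 + 1)*97 = -132*3*97 = -396*97 = -38412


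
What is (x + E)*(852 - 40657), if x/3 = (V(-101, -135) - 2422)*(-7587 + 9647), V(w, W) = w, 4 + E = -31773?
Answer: 621910016185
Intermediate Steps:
E = -31777 (E = -4 - 31773 = -31777)
x = -15592140 (x = 3*((-101 - 2422)*(-7587 + 9647)) = 3*(-2523*2060) = 3*(-5197380) = -15592140)
(x + E)*(852 - 40657) = (-15592140 - 31777)*(852 - 40657) = -15623917*(-39805) = 621910016185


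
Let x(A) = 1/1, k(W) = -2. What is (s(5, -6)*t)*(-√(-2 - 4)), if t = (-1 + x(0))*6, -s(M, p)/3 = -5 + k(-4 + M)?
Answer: 0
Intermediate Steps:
s(M, p) = 21 (s(M, p) = -3*(-5 - 2) = -3*(-7) = 21)
x(A) = 1
t = 0 (t = (-1 + 1)*6 = 0*6 = 0)
(s(5, -6)*t)*(-√(-2 - 4)) = (21*0)*(-√(-2 - 4)) = 0*(-√(-6)) = 0*(-I*√6) = 0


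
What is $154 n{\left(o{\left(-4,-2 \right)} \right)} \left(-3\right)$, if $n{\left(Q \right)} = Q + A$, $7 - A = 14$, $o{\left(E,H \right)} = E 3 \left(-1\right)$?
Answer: $-2310$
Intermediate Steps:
$o{\left(E,H \right)} = - 3 E$ ($o{\left(E,H \right)} = 3 E \left(-1\right) = - 3 E$)
$A = -7$ ($A = 7 - 14 = -7$)
$n{\left(Q \right)} = -7 + Q$ ($n{\left(Q \right)} = Q - 7 = -7 + Q$)
$154 n{\left(o{\left(-4,-2 \right)} \right)} \left(-3\right) = 154 \left(-7 - -12\right) \left(-3\right) = 154 \left(-7 + 12\right) \left(-3\right) = 154 \cdot 5 \left(-3\right) = 770 \left(-3\right) = -2310$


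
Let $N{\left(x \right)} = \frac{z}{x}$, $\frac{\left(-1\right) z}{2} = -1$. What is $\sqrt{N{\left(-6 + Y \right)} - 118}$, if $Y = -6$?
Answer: $\frac{i \sqrt{4254}}{6} \approx 10.87 i$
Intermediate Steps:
$z = 2$ ($z = \left(-2\right) \left(-1\right) = 2$)
$N{\left(x \right)} = \frac{2}{x}$
$\sqrt{N{\left(-6 + Y \right)} - 118} = \sqrt{\frac{2}{-6 - 6} - 118} = \sqrt{\frac{2}{-12} - 118} = \sqrt{2 \left(- \frac{1}{12}\right) - 118} = \sqrt{- \frac{1}{6} - 118} = \sqrt{- \frac{709}{6}} = \frac{i \sqrt{4254}}{6}$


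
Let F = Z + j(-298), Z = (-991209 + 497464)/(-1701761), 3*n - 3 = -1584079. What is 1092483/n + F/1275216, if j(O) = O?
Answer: -592769729149953861/286468640957716048 ≈ -2.0692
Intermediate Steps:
n = -1584076/3 (n = 1 + (⅓)*(-1584079) = 1 - 1584079/3 = -1584076/3 ≈ -5.2803e+5)
Z = 493745/1701761 (Z = -493745*(-1/1701761) = 493745/1701761 ≈ 0.29014)
F = -506631033/1701761 (F = 493745/1701761 - 298 = -506631033/1701761 ≈ -297.71)
1092483/n + F/1275216 = 1092483/(-1584076/3) - 506631033/1701761/1275216 = 1092483*(-3/1584076) - 506631033/1701761*1/1275216 = -3277449/1584076 - 168877011/723370951792 = -592769729149953861/286468640957716048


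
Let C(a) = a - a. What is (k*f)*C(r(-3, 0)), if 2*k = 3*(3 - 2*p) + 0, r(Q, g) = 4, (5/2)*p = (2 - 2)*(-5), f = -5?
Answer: 0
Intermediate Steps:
p = 0 (p = 2*((2 - 2)*(-5))/5 = 2*(0*(-5))/5 = (⅖)*0 = 0)
C(a) = 0
k = 9/2 (k = (3*(3 - 2*0) + 0)/2 = (3*(3 + 0) + 0)/2 = (3*3 + 0)/2 = (9 + 0)/2 = (½)*9 = 9/2 ≈ 4.5000)
(k*f)*C(r(-3, 0)) = ((9/2)*(-5))*0 = -45/2*0 = 0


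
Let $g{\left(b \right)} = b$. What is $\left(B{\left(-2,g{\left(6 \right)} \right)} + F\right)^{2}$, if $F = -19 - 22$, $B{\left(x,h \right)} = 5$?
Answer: $1296$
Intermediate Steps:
$F = -41$ ($F = -19 - 22 = -41$)
$\left(B{\left(-2,g{\left(6 \right)} \right)} + F\right)^{2} = \left(5 - 41\right)^{2} = \left(-36\right)^{2} = 1296$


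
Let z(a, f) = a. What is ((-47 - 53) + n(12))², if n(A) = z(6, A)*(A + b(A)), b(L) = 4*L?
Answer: 67600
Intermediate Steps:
n(A) = 30*A (n(A) = 6*(A + 4*A) = 6*(5*A) = 30*A)
((-47 - 53) + n(12))² = ((-47 - 53) + 30*12)² = (-100 + 360)² = 260² = 67600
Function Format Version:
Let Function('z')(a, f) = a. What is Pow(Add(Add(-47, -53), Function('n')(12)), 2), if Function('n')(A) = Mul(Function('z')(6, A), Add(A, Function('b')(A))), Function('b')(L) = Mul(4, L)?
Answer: 67600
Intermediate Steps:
Function('n')(A) = Mul(30, A) (Function('n')(A) = Mul(6, Add(A, Mul(4, A))) = Mul(6, Mul(5, A)) = Mul(30, A))
Pow(Add(Add(-47, -53), Function('n')(12)), 2) = Pow(Add(Add(-47, -53), Mul(30, 12)), 2) = Pow(Add(-100, 360), 2) = Pow(260, 2) = 67600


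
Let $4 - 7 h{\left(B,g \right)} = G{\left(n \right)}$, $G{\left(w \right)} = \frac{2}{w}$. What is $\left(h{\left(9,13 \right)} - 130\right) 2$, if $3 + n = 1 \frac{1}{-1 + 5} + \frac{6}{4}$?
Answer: $- \frac{1292}{5} \approx -258.4$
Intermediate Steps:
$n = - \frac{5}{4}$ ($n = -3 + \left(1 \frac{1}{-1 + 5} + \frac{6}{4}\right) = -3 + \left(1 \cdot \frac{1}{4} + 6 \cdot \frac{1}{4}\right) = -3 + \left(1 \cdot \frac{1}{4} + \frac{3}{2}\right) = -3 + \left(\frac{1}{4} + \frac{3}{2}\right) = -3 + \frac{7}{4} = - \frac{5}{4} \approx -1.25$)
$h{\left(B,g \right)} = \frac{4}{5}$ ($h{\left(B,g \right)} = \frac{4}{7} - \frac{2 \frac{1}{- \frac{5}{4}}}{7} = \frac{4}{7} - \frac{2 \left(- \frac{4}{5}\right)}{7} = \frac{4}{7} - - \frac{8}{35} = \frac{4}{7} + \frac{8}{35} = \frac{4}{5}$)
$\left(h{\left(9,13 \right)} - 130\right) 2 = \left(\frac{4}{5} - 130\right) 2 = \left(- \frac{646}{5}\right) 2 = - \frac{1292}{5}$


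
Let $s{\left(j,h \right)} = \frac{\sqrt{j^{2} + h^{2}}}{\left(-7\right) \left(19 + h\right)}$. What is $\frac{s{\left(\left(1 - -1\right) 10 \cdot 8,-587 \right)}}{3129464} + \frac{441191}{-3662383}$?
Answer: $- \frac{441191}{3662383} + \frac{\sqrt{370169}}{12442748864} \approx -0.12047$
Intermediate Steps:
$s{\left(j,h \right)} = \frac{\sqrt{h^{2} + j^{2}}}{-133 - 7 h}$
$\frac{s{\left(\left(1 - -1\right) 10 \cdot 8,-587 \right)}}{3129464} + \frac{441191}{-3662383} = \frac{\left(-1\right) \frac{1}{133 + 7 \left(-587\right)} \sqrt{\left(-587\right)^{2} + \left(\left(1 - -1\right) 10 \cdot 8\right)^{2}}}{3129464} + \frac{441191}{-3662383} = - \frac{\sqrt{344569 + \left(\left(1 + 1\right) 10 \cdot 8\right)^{2}}}{133 - 4109} \cdot \frac{1}{3129464} + 441191 \left(- \frac{1}{3662383}\right) = - \frac{\sqrt{344569 + \left(2 \cdot 10 \cdot 8\right)^{2}}}{-3976} \cdot \frac{1}{3129464} - \frac{441191}{3662383} = \left(-1\right) \left(- \frac{1}{3976}\right) \sqrt{344569 + \left(20 \cdot 8\right)^{2}} \cdot \frac{1}{3129464} - \frac{441191}{3662383} = \left(-1\right) \left(- \frac{1}{3976}\right) \sqrt{344569 + 160^{2}} \cdot \frac{1}{3129464} - \frac{441191}{3662383} = \left(-1\right) \left(- \frac{1}{3976}\right) \sqrt{344569 + 25600} \cdot \frac{1}{3129464} - \frac{441191}{3662383} = \left(-1\right) \left(- \frac{1}{3976}\right) \sqrt{370169} \cdot \frac{1}{3129464} - \frac{441191}{3662383} = \frac{\sqrt{370169}}{3976} \cdot \frac{1}{3129464} - \frac{441191}{3662383} = \frac{\sqrt{370169}}{12442748864} - \frac{441191}{3662383} = - \frac{441191}{3662383} + \frac{\sqrt{370169}}{12442748864}$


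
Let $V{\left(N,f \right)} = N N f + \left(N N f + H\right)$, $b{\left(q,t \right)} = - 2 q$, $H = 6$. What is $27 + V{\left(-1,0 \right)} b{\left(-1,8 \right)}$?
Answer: $39$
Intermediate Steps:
$V{\left(N,f \right)} = 6 + 2 f N^{2}$ ($V{\left(N,f \right)} = N N f + \left(N N f + 6\right) = N^{2} f + \left(N^{2} f + 6\right) = f N^{2} + \left(f N^{2} + 6\right) = f N^{2} + \left(6 + f N^{2}\right) = 6 + 2 f N^{2}$)
$27 + V{\left(-1,0 \right)} b{\left(-1,8 \right)} = 27 + \left(6 + 2 \cdot 0 \left(-1\right)^{2}\right) \left(\left(-2\right) \left(-1\right)\right) = 27 + \left(6 + 2 \cdot 0 \cdot 1\right) 2 = 27 + \left(6 + 0\right) 2 = 27 + 6 \cdot 2 = 27 + 12 = 39$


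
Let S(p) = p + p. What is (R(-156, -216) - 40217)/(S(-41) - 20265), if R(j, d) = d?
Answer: 40433/20347 ≈ 1.9872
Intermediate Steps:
S(p) = 2*p
(R(-156, -216) - 40217)/(S(-41) - 20265) = (-216 - 40217)/(2*(-41) - 20265) = -40433/(-82 - 20265) = -40433/(-20347) = -40433*(-1/20347) = 40433/20347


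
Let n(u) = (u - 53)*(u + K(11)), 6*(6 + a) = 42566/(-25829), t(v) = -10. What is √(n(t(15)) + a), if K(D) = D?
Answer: 17*I*√1439243538/77487 ≈ 8.3231*I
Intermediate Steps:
a = -486205/77487 (a = -6 + (42566/(-25829))/6 = -6 + (42566*(-1/25829))/6 = -6 + (⅙)*(-42566/25829) = -6 - 21283/77487 = -486205/77487 ≈ -6.2747)
n(u) = (-53 + u)*(11 + u) (n(u) = (u - 53)*(u + 11) = (-53 + u)*(11 + u))
√(n(t(15)) + a) = √((-583 + (-10)² - 42*(-10)) - 486205/77487) = √((-583 + 100 + 420) - 486205/77487) = √(-63 - 486205/77487) = √(-5367886/77487) = 17*I*√1439243538/77487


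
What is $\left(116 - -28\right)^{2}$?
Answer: $20736$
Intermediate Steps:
$\left(116 - -28\right)^{2} = \left(116 + \left(-30 + 58\right)\right)^{2} = \left(116 + 28\right)^{2} = 144^{2} = 20736$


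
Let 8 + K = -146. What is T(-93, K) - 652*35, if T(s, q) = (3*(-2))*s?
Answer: -22262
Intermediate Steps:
K = -154 (K = -8 - 146 = -154)
T(s, q) = -6*s
T(-93, K) - 652*35 = -6*(-93) - 652*35 = 558 - 22820 = -22262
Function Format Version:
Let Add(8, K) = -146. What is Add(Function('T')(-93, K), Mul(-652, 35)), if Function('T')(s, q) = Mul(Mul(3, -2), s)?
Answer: -22262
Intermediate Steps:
K = -154 (K = Add(-8, -146) = -154)
Function('T')(s, q) = Mul(-6, s)
Add(Function('T')(-93, K), Mul(-652, 35)) = Add(Mul(-6, -93), Mul(-652, 35)) = Add(558, -22820) = -22262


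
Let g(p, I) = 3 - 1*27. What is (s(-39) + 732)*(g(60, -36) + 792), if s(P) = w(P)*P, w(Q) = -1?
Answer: 592128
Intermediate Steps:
g(p, I) = -24 (g(p, I) = 3 - 27 = -24)
s(P) = -P
(s(-39) + 732)*(g(60, -36) + 792) = (-1*(-39) + 732)*(-24 + 792) = (39 + 732)*768 = 771*768 = 592128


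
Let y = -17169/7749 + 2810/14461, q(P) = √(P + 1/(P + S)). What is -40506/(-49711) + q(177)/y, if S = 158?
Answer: 40506/49711 - 149411052*√1241510/25293194455 ≈ -5.7671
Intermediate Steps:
q(P) = √(P + 1/(158 + P)) (q(P) = √(P + 1/(P + 158)) = √(P + 1/(158 + P)))
y = -75502073/37352763 (y = -17169*1/7749 + 2810*(1/14461) = -5723/2583 + 2810/14461 = -75502073/37352763 ≈ -2.0213)
-40506/(-49711) + q(177)/y = -40506/(-49711) + √((1 + 177*(158 + 177))/(158 + 177))/(-75502073/37352763) = -40506*(-1/49711) + √((1 + 177*335)/335)*(-37352763/75502073) = 40506/49711 + √((1 + 59295)/335)*(-37352763/75502073) = 40506/49711 + √((1/335)*59296)*(-37352763/75502073) = 40506/49711 + √(59296/335)*(-37352763/75502073) = 40506/49711 + (4*√1241510/335)*(-37352763/75502073) = 40506/49711 - 149411052*√1241510/25293194455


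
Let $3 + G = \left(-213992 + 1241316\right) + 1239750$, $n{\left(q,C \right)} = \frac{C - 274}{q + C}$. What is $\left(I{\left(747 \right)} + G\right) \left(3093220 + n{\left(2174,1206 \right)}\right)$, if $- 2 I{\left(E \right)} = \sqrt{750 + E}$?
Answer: $\frac{5925604736261443}{845} - \frac{2613771133 \sqrt{1497}}{1690} \approx 7.0125 \cdot 10^{12}$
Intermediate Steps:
$n{\left(q,C \right)} = \frac{-274 + C}{C + q}$
$I{\left(E \right)} = - \frac{\sqrt{750 + E}}{2}$
$G = 2267071$ ($G = -3 + \left(\left(-213992 + 1241316\right) + 1239750\right) = -3 + \left(1027324 + 1239750\right) = -3 + 2267074 = 2267071$)
$\left(I{\left(747 \right)} + G\right) \left(3093220 + n{\left(2174,1206 \right)}\right) = \left(- \frac{\sqrt{750 + 747}}{2} + 2267071\right) \left(3093220 + \frac{-274 + 1206}{1206 + 2174}\right) = \left(- \frac{\sqrt{1497}}{2} + 2267071\right) \left(3093220 + \frac{1}{3380} \cdot 932\right) = \left(2267071 - \frac{\sqrt{1497}}{2}\right) \left(3093220 + \frac{1}{3380} \cdot 932\right) = \left(2267071 - \frac{\sqrt{1497}}{2}\right) \left(3093220 + \frac{233}{845}\right) = \left(2267071 - \frac{\sqrt{1497}}{2}\right) \frac{2613771133}{845} = \frac{5925604736261443}{845} - \frac{2613771133 \sqrt{1497}}{1690}$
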